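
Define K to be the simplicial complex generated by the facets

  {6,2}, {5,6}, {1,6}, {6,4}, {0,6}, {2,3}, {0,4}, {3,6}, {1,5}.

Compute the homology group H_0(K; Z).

We work with the vertex ordering 0 < 1 < 2 < 3 < 4 < 5 < 6. The simplices of K, each written with vertices in increasing order, are:

  0-simplices (7): [0], [1], [2], [3], [4], [5], [6]
  1-simplices (9): [0,4], [0,6], [1,5], [1,6], [2,3], [2,6], [3,6], [4,6], [5,6]

so the chain groups are C_0 ≅ Z^7, C_1 ≅ Z^9.

The boundary map ∂_1: C_1 → C_0 sends each edge [p,q] (with p < q) to q − p. For instance
  ∂[3,6] = [6] − [3].
This gives a 7×9 integer matrix of rank 6; reducing to Smith normal form yields diagonal entries (1,1,1,1,1,1).

Now H_k = ker ∂_k / im ∂_{k+1}, so:

  H_0: rank C_0 − rank ∂_1 = 7 − 6 = 1, and the invariant factors of ∂_1 are all 1, so H_0 ≅ Z.

H_0 = Z.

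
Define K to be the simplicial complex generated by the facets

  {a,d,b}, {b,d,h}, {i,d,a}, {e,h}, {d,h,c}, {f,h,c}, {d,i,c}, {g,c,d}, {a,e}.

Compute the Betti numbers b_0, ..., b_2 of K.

b_0 = 1, b_1 = 1, b_2 = 0.

Order the vertices as a < b < c < d < e < f < g < h < i. Listing each simplex with vertices in this order, K has dimension 2 with simplices:

  0-simplices (9): a, b, c, d, e, f, g, h, i
  1-simplices (16): ab, ad, ae, ai, bd, bh, cd, cf, cg, ch, ci, dg, dh, di, eh, fh
  2-simplices (7): abd, adi, bdh, cdg, cdh, cdi, cfh

so the chain groups are C_0 ≅ Z^9, C_1 ≅ Z^16, C_2 ≅ Z^7.

Boundary ∂_1: C_1 → C_0 maps an edge to its endpoints' difference, ∂[p,q] = q − p. For instance
  ∂di = i − d.
This gives a 9×16 integer matrix of rank 8; reducing to Smith normal form yields diagonal entries (1,1,1,1,1,1,1,1).

The boundary map ∂_2: C_2 → C_1 acts by ∂[p,q,r] = [q,r] − [p,r] + [p,q]. For instance
  ∂cfh = fh − ch + cf,
  ∂adi = di − ai + ad.
The 16×7 boundary matrix has rank 7 and Smith normal form diag(1,1,1,1,1,1,1).

Now H_k = ker ∂_k / im ∂_{k+1}, so:

  H_0: rank C_0 − rank ∂_1 = 9 − 8 = 1, and the invariant factors of ∂_1 are all 1, so H_0 ≅ Z.
  H_1: rank ker ∂_1 − rank ∂_2 = (16 − 8) − 7 = 1, and the invariant factors of ∂_2 are all 1, so H_1 ≅ Z.
  H_2: rank ker ∂_2 − rank ∂_3 = (7 − 7) − 0 = 0, and there is no ∂_3, so H_2 ≅ 0.

As a check, the Euler characteristic is 9 − 16 + 7 = 0, which agrees with 1 − 1 + 0 = 0.

Hence the Betti numbers are b_0 = 1, b_1 = 1, b_2 = 0.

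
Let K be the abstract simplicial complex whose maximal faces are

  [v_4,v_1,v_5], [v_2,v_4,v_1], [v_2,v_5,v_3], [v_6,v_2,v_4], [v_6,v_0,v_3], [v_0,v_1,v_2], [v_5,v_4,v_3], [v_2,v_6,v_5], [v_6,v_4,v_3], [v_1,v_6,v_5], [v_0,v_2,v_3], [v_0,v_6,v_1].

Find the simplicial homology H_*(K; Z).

H_0 ≅ Z,  H_1 ≅ Z/2Z,  H_2 = 0.

Order the vertices as v_0 < v_1 < v_2 < v_3 < v_4 < v_5 < v_6. Listing each simplex with vertices in this order, K has dimension 2 with simplices:

  0-simplices (7): [v_0], [v_1], [v_2], [v_3], [v_4], [v_5], [v_6]
  1-simplices (18): (18 of them)
  2-simplices (12): (12 of them)

so the chain groups are C_0 ≅ Z^7, C_1 ≅ Z^18, C_2 ≅ Z^12.

∂_1: C_1 → C_0 is given by ∂[p,q] = [q] − [p]. For instance
  ∂[v_2,v_6] = [v_6] − [v_2].
This gives a 7×18 integer matrix of rank 6; reducing to Smith normal form yields diagonal entries (1,1,1,1,1,1).

Boundary ∂_2: C_2 → C_1 maps a triangle to the signed sum of its edges. For instance
  ∂[v_1,v_4,v_5] = [v_4,v_5] − [v_1,v_5] + [v_1,v_4],
  ∂[v_0,v_2,v_3] = [v_2,v_3] − [v_0,v_3] + [v_0,v_2].
The 18×12 boundary matrix has rank 12 and Smith normal form diag(1,1,1,1,1,1,1,1,1,1,1,2).

Computing H_k = (kernel of ∂_k) / (image of ∂_{k+1}):

  H_0: rank C_0 − rank ∂_1 = 7 − 6 = 1, and the invariant factors of ∂_1 are all 1, so H_0 = Z.
  H_1: rank ker ∂_1 − rank ∂_2 = (18 − 6) − 12 = 0, and ∂_2 has invariant factor 2 > 1, so H_1 = Z/2Z.
  H_2: rank ker ∂_2 − rank ∂_3 = (12 − 12) − 0 = 0, and there is no ∂_3, so H_2 = 0.

As a check, the Euler characteristic is 7 − 18 + 12 = 1, which agrees with 1 − 0 + 0 = 1.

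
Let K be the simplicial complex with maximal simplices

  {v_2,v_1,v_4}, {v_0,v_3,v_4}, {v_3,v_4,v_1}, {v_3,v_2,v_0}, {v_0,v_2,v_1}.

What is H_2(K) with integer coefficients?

H_2 ≅ 0.

Fix the vertex order v_0 < v_1 < v_2 < v_3 < v_4 and write every simplex with vertices in increasing order. Then dim K = 2 and the simplices of K are:

  0-simplices (5): [v_0], [v_1], [v_2], [v_3], [v_4]
  1-simplices (10): [v_0,v_1], [v_0,v_2], [v_0,v_3], [v_0,v_4], [v_1,v_2], [v_1,v_3], [v_1,v_4], [v_2,v_3], [v_2,v_4], [v_3,v_4]
  2-simplices (5): [v_0,v_1,v_2], [v_0,v_2,v_3], [v_0,v_3,v_4], [v_1,v_2,v_4], [v_1,v_3,v_4]

giving chain groups C_0 ≅ Z^5, C_1 ≅ Z^10, C_2 ≅ Z^5.

∂_1: C_1 → C_0 maps an edge to its endpoints' difference, ∂[p,q] = q − p. For instance
  ∂[v_2,v_4] = [v_4] − [v_2].
The 5×10 boundary matrix has rank 4 and Smith normal form diag(1,1,1,1).

The boundary map ∂_2: C_2 → C_1 acts by ∂[p,q,r] = [q,r] − [p,r] + [p,q]. For instance
  ∂[v_1,v_3,v_4] = [v_3,v_4] − [v_1,v_4] + [v_1,v_3],
  ∂[v_0,v_2,v_3] = [v_2,v_3] − [v_0,v_3] + [v_0,v_2].
The 10×5 boundary matrix has rank 5 and Smith normal form diag(1,1,1,1,1).

Now H_k = ker ∂_k / im ∂_{k+1}, so:

  H_2: rank ker ∂_2 − rank ∂_3 = (5 − 5) − 0 = 0, and there is no ∂_3, so H_2 = 0.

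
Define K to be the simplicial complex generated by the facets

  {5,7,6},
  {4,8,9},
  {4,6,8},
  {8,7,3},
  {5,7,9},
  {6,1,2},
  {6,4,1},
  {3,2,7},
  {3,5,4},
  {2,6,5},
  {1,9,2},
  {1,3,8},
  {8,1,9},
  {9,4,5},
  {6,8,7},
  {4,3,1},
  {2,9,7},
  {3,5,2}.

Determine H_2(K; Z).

We work with the vertex ordering 1 < 2 < 3 < 4 < 5 < 6 < 7 < 8 < 9. The simplices of K, each written with vertices in increasing order, are:

  0-simplices (9): [1], [2], [3], [4], [5], [6], [7], [8], [9]
  1-simplices (27): (27 of them)
  2-simplices (18): [1,2,6], [1,2,9], [1,3,4], [1,3,8], [1,4,6], [1,8,9], [2,3,5], [2,3,7], [2,5,6], [2,7,9], [3,4,5], [3,7,8], [4,5,9], [4,6,8], [4,8,9], [5,6,7], [5,7,9], [6,7,8]

so the chain groups are C_0 ≅ Z^9, C_1 ≅ Z^27, C_2 ≅ Z^18.

The boundary map ∂_1: C_1 → C_0 maps an edge to its endpoints' difference, ∂[p,q] = q − p.
As a 9×27 matrix over Z this has rank 8, with invariant factors (1,1,1,1,1,1,1,1).

∂_2: C_2 → C_1 maps a triangle to the signed sum of its edges. For instance
  ∂[4,8,9] = [8,9] − [4,9] + [4,8],
  ∂[4,5,9] = [5,9] − [4,9] + [4,5].
The 27×18 boundary matrix has rank 18 and Smith normal form diag(1,1,1,1,1,1,1,1,1,1,1,1,1,1,1,1,1,2).

Reading off H_k = ker ∂_k / im ∂_{k+1}:

  H_2: rank ker ∂_2 − rank ∂_3 = (18 − 18) − 0 = 0, and there is no ∂_3, so H_2 = 0.

H_2 ≅ 0.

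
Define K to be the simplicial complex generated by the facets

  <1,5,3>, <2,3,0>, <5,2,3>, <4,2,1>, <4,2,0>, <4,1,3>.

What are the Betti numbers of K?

We work with the vertex ordering 0 < 1 < 2 < 3 < 4 < 5. The simplices of K, each written with vertices in increasing order, are:

  0-simplices (6): [0], [1], [2], [3], [4], [5]
  1-simplices (12): [0,2], [0,3], [0,4], [1,2], [1,3], [1,4], [1,5], [2,3], [2,4], [2,5], [3,4], [3,5]
  2-simplices (6): [0,2,3], [0,2,4], [1,2,4], [1,3,4], [1,3,5], [2,3,5]

giving chain groups C_0 ≅ Z^6, C_1 ≅ Z^12, C_2 ≅ Z^6.

∂_1: C_1 → C_0 is given by ∂[p,q] = [q] − [p]. For instance
  ∂[2,4] = [4] − [2].
This gives a 6×12 integer matrix of rank 5; reducing to Smith normal form yields diagonal entries (1,1,1,1,1).

∂_2: C_2 → C_1 sends each 2-simplex [p,q,r] to [q,r] − [p,r] + [p,q]. For instance
  ∂[1,2,4] = [2,4] − [1,4] + [1,2],
  ∂[2,3,5] = [3,5] − [2,5] + [2,3].
This gives a 12×6 integer matrix of rank 6; reducing to Smith normal form yields diagonal entries (1,1,1,1,1,1).

From H_k ≅ ker(∂_k) / im(∂_{k+1}) we obtain:

  H_0: rank C_0 − rank ∂_1 = 6 − 5 = 1, and the invariant factors of ∂_1 are all 1, so H_0 = Z.
  H_1: rank ker ∂_1 − rank ∂_2 = (12 − 5) − 6 = 1, and the invariant factors of ∂_2 are all 1, so H_1 = Z.
  H_2: rank ker ∂_2 − rank ∂_3 = (6 − 6) − 0 = 0, and there is no ∂_3, so H_2 = 0.

Hence the Betti numbers are b_0 = 1, b_1 = 1, b_2 = 0.

b_0 = 1, b_1 = 1, b_2 = 0.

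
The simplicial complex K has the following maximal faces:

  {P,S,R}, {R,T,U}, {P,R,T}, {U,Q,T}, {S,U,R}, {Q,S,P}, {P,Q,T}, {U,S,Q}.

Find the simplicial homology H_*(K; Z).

H_0 ≅ Z,  H_1 = 0,  H_2 ≅ Z.

Fix the vertex order P < Q < R < S < T < U and write every simplex with vertices in increasing order. Then dim K = 2 and the simplices of K are:

  0-simplices (6): P, Q, R, S, T, U
  1-simplices (12): PQ, PR, PS, PT, QS, QT, QU, RS, RT, RU, SU, TU
  2-simplices (8): PQS, PQT, PRS, PRT, QSU, QTU, RSU, RTU

giving chain groups C_0 ≅ Z^6, C_1 ≅ Z^12, C_2 ≅ Z^8.

∂_1: C_1 → C_0 maps an edge to its endpoints' difference, ∂[p,q] = q − p.
The resulting 6×12 matrix has rank 5, and its Smith normal form has invariant factors (1,1,1,1,1).

The boundary map ∂_2: C_2 → C_1 sends each 2-simplex [p,q,r] to [q,r] − [p,r] + [p,q]. For instance
  ∂PQT = QT − PT + PQ,
  ∂PQS = QS − PS + PQ.
The 12×8 boundary matrix has rank 7 and Smith normal form diag(1,1,1,1,1,1,1).

Reading off H_k = ker ∂_k / im ∂_{k+1}:

  H_0: rank C_0 − rank ∂_1 = 6 − 5 = 1, and the invariant factors of ∂_1 are all 1, so H_0 = Z.
  H_1: rank ker ∂_1 − rank ∂_2 = (12 − 5) − 7 = 0, and the invariant factors of ∂_2 are all 1, so H_1 = 0.
  H_2: rank ker ∂_2 − rank ∂_3 = (8 − 7) − 0 = 1, and there is no ∂_3, so H_2 = Z.

(K is a triangulation of the 2-sphere S^2.)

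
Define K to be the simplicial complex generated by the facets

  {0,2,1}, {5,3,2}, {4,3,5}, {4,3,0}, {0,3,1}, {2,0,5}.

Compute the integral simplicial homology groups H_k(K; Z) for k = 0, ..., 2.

H_0 ≅ Z,  H_1 ≅ Z,  H_2 = 0.

Take the total order 0 < 1 < 2 < 3 < 4 < 5 on the vertex set. Then K (dimension 2) consists of the simplices:

  0-simplices (6): [0], [1], [2], [3], [4], [5]
  1-simplices (12): [0,1], [0,2], [0,3], [0,4], [0,5], [1,2], [1,3], [2,3], [2,5], [3,4], [3,5], [4,5]
  2-simplices (6): [0,1,2], [0,1,3], [0,2,5], [0,3,4], [2,3,5], [3,4,5]

giving chain groups C_0 ≅ Z^6, C_1 ≅ Z^12, C_2 ≅ Z^6.

The boundary map ∂_1: C_1 → C_0 maps an edge to its endpoints' difference, ∂[p,q] = q − p.
The 6×12 boundary matrix has rank 5 and Smith normal form diag(1,1,1,1,1).

The boundary map ∂_2: C_2 → C_1 maps a triangle to the signed sum of its edges. For instance
  ∂[2,3,5] = [3,5] − [2,5] + [2,3],
  ∂[0,3,4] = [3,4] − [0,4] + [0,3].
As a 12×6 matrix over Z this has rank 6, with invariant factors (1,1,1,1,1,1).

Computing H_k = (kernel of ∂_k) / (image of ∂_{k+1}):

  H_0: rank C_0 − rank ∂_1 = 6 − 5 = 1, and the invariant factors of ∂_1 are all 1, so H_0 ≅ Z.
  H_1: rank ker ∂_1 − rank ∂_2 = (12 − 5) − 6 = 1, and the invariant factors of ∂_2 are all 1, so H_1 ≅ Z.
  H_2: rank ker ∂_2 − rank ∂_3 = (6 − 6) − 0 = 0, and there is no ∂_3, so H_2 ≅ 0.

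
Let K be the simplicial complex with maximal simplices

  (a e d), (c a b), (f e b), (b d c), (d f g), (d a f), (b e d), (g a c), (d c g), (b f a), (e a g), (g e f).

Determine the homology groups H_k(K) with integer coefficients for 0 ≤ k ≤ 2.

Take the total order a < b < c < d < e < f < g on the vertex set. Then K (dimension 2) consists of the simplices:

  0-simplices (7): a, b, c, d, e, f, g
  1-simplices (18): ab, ac, ad, ae, af, ag, bc, bd, be, bf, cd, cg, de, df, dg, ef, eg, fg
  2-simplices (12): abc, abf, acg, ade, adf, aeg, bcd, bde, bef, cdg, dfg, efg

Hence C_0 ≅ Z^7, C_1 ≅ Z^18, C_2 ≅ Z^12.

Boundary ∂_1: C_1 → C_0 maps an edge to its endpoints' difference, ∂[p,q] = q − p.
The 7×18 boundary matrix has rank 6 and Smith normal form diag(1,1,1,1,1,1).

Boundary ∂_2: C_2 → C_1 maps a triangle to the signed sum of its edges. For instance
  ∂abf = bf − af + ab,
  ∂acg = cg − ag + ac.
As a 18×12 matrix over Z this has rank 12, with invariant factors (1,1,1,1,1,1,1,1,1,1,1,2).

Now H_k = ker ∂_k / im ∂_{k+1}, so:

  H_0: rank C_0 − rank ∂_1 = 7 − 6 = 1, and the invariant factors of ∂_1 are all 1, so H_0 ≅ Z.
  H_1: rank ker ∂_1 − rank ∂_2 = (18 − 6) − 12 = 0, and ∂_2 has invariant factor 2 > 1, so H_1 ≅ Z/2.
  H_2: rank ker ∂_2 − rank ∂_3 = (12 − 12) − 0 = 0, and there is no ∂_3, so H_2 ≅ 0.

As a check, the Euler characteristic is 7 − 18 + 12 = 1, which agrees with 1 − 0 + 0 = 1.
(K is a triangulation of the real projective plane RP^2.)

H_0 = Z,  H_1 = Z/2,  H_2 = 0.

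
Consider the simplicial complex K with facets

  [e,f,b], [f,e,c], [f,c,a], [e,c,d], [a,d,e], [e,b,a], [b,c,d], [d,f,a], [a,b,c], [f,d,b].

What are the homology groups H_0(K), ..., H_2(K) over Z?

Order the vertices as a < b < c < d < e < f. Listing each simplex with vertices in this order, K has dimension 2 with simplices:

  0-simplices (6): a, b, c, d, e, f
  1-simplices (15): ab, ac, ad, ae, af, bc, bd, be, bf, cd, ce, cf, de, df, ef
  2-simplices (10): abc, abe, acf, ade, adf, bcd, bdf, bef, cde, cef

Hence C_0 ≅ Z^6, C_1 ≅ Z^15, C_2 ≅ Z^10.

Boundary ∂_1: C_1 → C_0 sends each edge [p,q] (with p < q) to q − p. For instance
  ∂ce = e − c.
The resulting 6×15 matrix has rank 5, and its Smith normal form has invariant factors (1,1,1,1,1).

The boundary map ∂_2: C_2 → C_1 sends each 2-simplex [p,q,r] to [q,r] − [p,r] + [p,q]. For instance
  ∂adf = df − af + ad,
  ∂cde = de − ce + cd.
As a 15×10 matrix over Z this has rank 10, with invariant factors (1,1,1,1,1,1,1,1,1,2).

Now H_k = ker ∂_k / im ∂_{k+1}, so:

  H_0: rank C_0 − rank ∂_1 = 6 − 5 = 1, and the invariant factors of ∂_1 are all 1, so H_0 = Z.
  H_1: rank ker ∂_1 − rank ∂_2 = (15 − 5) − 10 = 0, and ∂_2 has invariant factor 2 > 1, so H_1 = Z/2.
  H_2: rank ker ∂_2 − rank ∂_3 = (10 − 10) − 0 = 0, and there is no ∂_3, so H_2 = 0.

As a check, the Euler characteristic is 6 − 15 + 10 = 1, which agrees with 1 − 0 + 0 = 1.

H_0 ≅ Z,  H_1 ≅ Z/2,  H_2 = 0.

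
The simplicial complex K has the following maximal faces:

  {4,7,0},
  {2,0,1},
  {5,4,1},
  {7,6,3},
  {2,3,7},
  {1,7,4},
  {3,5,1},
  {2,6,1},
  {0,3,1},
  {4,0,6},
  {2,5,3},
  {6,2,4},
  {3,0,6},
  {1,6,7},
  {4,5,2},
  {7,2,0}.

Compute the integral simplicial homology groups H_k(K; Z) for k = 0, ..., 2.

H_0 ≅ Z,  H_1 ≅ Z^2,  H_2 ≅ Z.

We work with the vertex ordering 0 < 1 < 2 < 3 < 4 < 5 < 6 < 7. The simplices of K, each written with vertices in increasing order, are:

  0-simplices (8): [0], [1], [2], [3], [4], [5], [6], [7]
  1-simplices (24): (24 of them)
  2-simplices (16): [0,1,2], [0,1,3], [0,2,7], [0,3,6], [0,4,6], [0,4,7], [1,2,6], [1,3,5], [1,4,5], [1,4,7], [1,6,7], [2,3,5], [2,3,7], [2,4,5], [2,4,6], [3,6,7]

so the chain groups are C_0 ≅ Z^8, C_1 ≅ Z^24, C_2 ≅ Z^16.

Boundary ∂_1: C_1 → C_0 sends each edge [p,q] (with p < q) to q − p.
The 8×24 boundary matrix has rank 7 and Smith normal form diag(1,1,1,1,1,1,1).

Boundary ∂_2: C_2 → C_1 maps a triangle to the signed sum of its edges. For instance
  ∂[0,4,6] = [4,6] − [0,6] + [0,4],
  ∂[1,2,6] = [2,6] − [1,6] + [1,2].
The resulting 24×16 matrix has rank 15, and its Smith normal form has invariant factors (1,1,1,1,1,1,1,1,1,1,1,1,1,1,1).

From H_k ≅ ker(∂_k) / im(∂_{k+1}) we obtain:

  H_0: rank C_0 − rank ∂_1 = 8 − 7 = 1, and the invariant factors of ∂_1 are all 1, so H_0 ≅ Z.
  H_1: rank ker ∂_1 − rank ∂_2 = (24 − 7) − 15 = 2, and the invariant factors of ∂_2 are all 1, so H_1 ≅ Z^2.
  H_2: rank ker ∂_2 − rank ∂_3 = (16 − 15) − 0 = 1, and there is no ∂_3, so H_2 ≅ Z.

As a check, the Euler characteristic is 8 − 24 + 16 = 0, which agrees with 1 − 2 + 1 = 0.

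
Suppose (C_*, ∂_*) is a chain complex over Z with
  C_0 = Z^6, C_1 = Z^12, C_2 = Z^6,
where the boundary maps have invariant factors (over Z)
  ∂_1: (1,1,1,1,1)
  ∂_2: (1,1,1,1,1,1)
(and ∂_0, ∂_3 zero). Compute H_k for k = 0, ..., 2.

H_0 = Z,  H_1 = Z,  H_2 = 0.

H_0: b_0 = 6 − 0 − 5 = 1; torsion from ∂_1 factors > 1: none. So H_0 = Z.
H_1: b_1 = 12 − 5 − 6 = 1; torsion from ∂_2 factors > 1: none. So H_1 = Z.
H_2: b_2 = 6 − 6 − 0 = 0; torsion from ∂_3 factors > 1: none. So H_2 = 0.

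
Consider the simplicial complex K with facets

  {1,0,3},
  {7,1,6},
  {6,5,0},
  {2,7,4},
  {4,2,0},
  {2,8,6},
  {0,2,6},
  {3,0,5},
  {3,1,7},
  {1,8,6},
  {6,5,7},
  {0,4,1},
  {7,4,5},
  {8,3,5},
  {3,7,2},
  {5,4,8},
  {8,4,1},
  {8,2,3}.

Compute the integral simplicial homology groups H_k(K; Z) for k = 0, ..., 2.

H_0 ≅ Z,  H_1 ≅ Z^2,  H_2 ≅ Z.

We work with the vertex ordering 0 < 1 < 2 < 3 < 4 < 5 < 6 < 7 < 8. The simplices of K, each written with vertices in increasing order, are:

  0-simplices (9): [0], [1], [2], [3], [4], [5], [6], [7], [8]
  1-simplices (27): (27 of them)
  2-simplices (18): [0,1,3], [0,1,4], [0,2,4], [0,2,6], [0,3,5], [0,5,6], [1,3,7], [1,4,8], [1,6,7], [1,6,8], [2,3,7], [2,3,8], [2,4,7], [2,6,8], [3,5,8], [4,5,7], [4,5,8], [5,6,7]

giving chain groups C_0 ≅ Z^9, C_1 ≅ Z^27, C_2 ≅ Z^18.

∂_1: C_1 → C_0 maps an edge to its endpoints' difference, ∂[p,q] = q − p.
The resulting 9×27 matrix has rank 8, and its Smith normal form has invariant factors (1,1,1,1,1,1,1,1).

∂_2: C_2 → C_1 acts by ∂[p,q,r] = [q,r] − [p,r] + [p,q]. For instance
  ∂[5,6,7] = [6,7] − [5,7] + [5,6],
  ∂[2,3,8] = [3,8] − [2,8] + [2,3].
This gives a 27×18 integer matrix of rank 17; reducing to Smith normal form yields diagonal entries (1,1,1,1,1,1,1,1,1,1,1,1,1,1,1,1,1).

Reading off H_k = ker ∂_k / im ∂_{k+1}:

  H_0: rank C_0 − rank ∂_1 = 9 − 8 = 1, and the invariant factors of ∂_1 are all 1, so H_0 ≅ Z.
  H_1: rank ker ∂_1 − rank ∂_2 = (27 − 8) − 17 = 2, and the invariant factors of ∂_2 are all 1, so H_1 ≅ Z^2.
  H_2: rank ker ∂_2 − rank ∂_3 = (18 − 17) − 0 = 1, and there is no ∂_3, so H_2 ≅ Z.

(K is a triangulation of the torus T^2.)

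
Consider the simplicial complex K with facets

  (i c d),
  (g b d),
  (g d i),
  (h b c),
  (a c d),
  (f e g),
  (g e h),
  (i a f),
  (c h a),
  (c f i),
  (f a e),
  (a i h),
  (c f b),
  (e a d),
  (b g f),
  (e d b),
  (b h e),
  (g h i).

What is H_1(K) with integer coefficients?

H_1 ≅ Z ⊕ Z/2.

K has 9 vertices, 27 edges, 18 triangles.
rank ∂_1 = 8, rank ∂_2 = 18 ⇒ b_1 = 27 − 8 − 18 = 1; ∂_2 has invariant factor(s) [2] giving torsion. So H_1 ≅ Z ⊕ Z/2.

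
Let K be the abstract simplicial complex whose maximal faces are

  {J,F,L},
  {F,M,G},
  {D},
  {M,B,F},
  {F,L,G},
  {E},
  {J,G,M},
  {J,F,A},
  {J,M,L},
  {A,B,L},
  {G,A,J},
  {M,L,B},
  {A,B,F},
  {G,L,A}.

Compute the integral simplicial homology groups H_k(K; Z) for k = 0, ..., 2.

H_0 = Z^3,  H_1 = Z_2,  H_2 = 0.

Take the total order A < B < D < E < F < G < J < L < M on the vertex set. Then K (dimension 2) consists of the simplices:

  0-simplices (9): A, B, D, E, F, G, J, L, M
  1-simplices (18): AB, AF, AG, AJ, AL, BF, BL, BM, FG, FJ, FL, FM, GJ, GL, GM, JL, JM, LM
  2-simplices (12): ABF, ABL, AFJ, AGJ, AGL, BFM, BLM, FGL, FGM, FJL, GJM, JLM

Hence C_0 ≅ Z^9, C_1 ≅ Z^18, C_2 ≅ Z^12.

The boundary map ∂_1: C_1 → C_0 maps an edge to its endpoints' difference, ∂[p,q] = q − p. For instance
  ∂AF = F − A.
The resulting 9×18 matrix has rank 6, and its Smith normal form has invariant factors (1,1,1,1,1,1).

The boundary map ∂_2: C_2 → C_1 sends each 2-simplex [p,q,r] to [q,r] − [p,r] + [p,q]. For instance
  ∂JLM = LM − JM + JL,
  ∂AGL = GL − AL + AG.
This gives a 18×12 integer matrix of rank 12; reducing to Smith normal form yields diagonal entries (1,1,1,1,1,1,1,1,1,1,1,2).

From H_k ≅ ker(∂_k) / im(∂_{k+1}) we obtain:

  H_0: rank C_0 − rank ∂_1 = 9 − 6 = 3, and the invariant factors of ∂_1 are all 1, so H_0 = Z^3.
  H_1: rank ker ∂_1 − rank ∂_2 = (18 − 6) − 12 = 0, and ∂_2 has invariant factor 2 > 1, so H_1 = Z_2.
  H_2: rank ker ∂_2 − rank ∂_3 = (12 − 12) − 0 = 0, and there is no ∂_3, so H_2 = 0.

(K is a triangulation of the disjoint union of a set of 2 points and the real projective plane RP^2.)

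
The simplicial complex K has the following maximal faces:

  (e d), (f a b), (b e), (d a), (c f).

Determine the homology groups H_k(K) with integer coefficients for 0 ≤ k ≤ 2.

H_0 = Z,  H_1 = Z,  H_2 = 0.

Order the vertices as a < b < c < d < e < f. Listing each simplex with vertices in this order, K has dimension 2 with simplices:

  0-simplices (6): a, b, c, d, e, f
  1-simplices (7): ab, ad, af, be, bf, cf, de
  2-simplices (1): abf

so the chain groups are C_0 ≅ Z^6, C_1 ≅ Z^7, C_2 ≅ Z^1.

The boundary map ∂_1: C_1 → C_0 maps an edge to its endpoints' difference, ∂[p,q] = q − p. For instance
  ∂cf = f − c.
The resulting 6×7 matrix has rank 5, and its Smith normal form has invariant factors (1,1,1,1,1).

Boundary ∂_2: C_2 → C_1 maps a triangle to the signed sum of its edges. For instance
  ∂abf = bf − af + ab.
The 7×1 boundary matrix has rank 1 and Smith normal form diag(1).

From H_k ≅ ker(∂_k) / im(∂_{k+1}) we obtain:

  H_0: rank C_0 − rank ∂_1 = 6 − 5 = 1, and the invariant factors of ∂_1 are all 1, so H_0 = Z.
  H_1: rank ker ∂_1 − rank ∂_2 = (7 − 5) − 1 = 1, and the invariant factors of ∂_2 are all 1, so H_1 = Z.
  H_2: rank ker ∂_2 − rank ∂_3 = (1 − 1) − 0 = 0, and there is no ∂_3, so H_2 = 0.

As a check, the Euler characteristic is 6 − 7 + 1 = 0, which agrees with 1 − 1 + 0 = 0.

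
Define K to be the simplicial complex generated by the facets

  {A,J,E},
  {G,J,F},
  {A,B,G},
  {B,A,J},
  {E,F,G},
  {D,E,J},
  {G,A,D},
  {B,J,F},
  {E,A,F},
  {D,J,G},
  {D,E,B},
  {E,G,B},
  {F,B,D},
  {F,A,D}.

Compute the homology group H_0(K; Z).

Take the total order A < B < D < E < F < G < J on the vertex set. Then K (dimension 2) consists of the simplices:

  0-simplices (7): A, B, D, E, F, G, J
  1-simplices (21): AB, AD, AE, AF, AG, AJ, BD, BE, BF, BG, BJ, DE, DF, DG, DJ, EF, EG, EJ, FG, FJ, GJ
  2-simplices (14): ABG, ABJ, ADF, ADG, AEF, AEJ, BDE, BDF, BEG, BFJ, DEJ, DGJ, EFG, FGJ

giving chain groups C_0 ≅ Z^7, C_1 ≅ Z^21, C_2 ≅ Z^14.

Boundary ∂_1: C_1 → C_0 maps an edge to its endpoints' difference, ∂[p,q] = q − p. For instance
  ∂BD = D − B.
The resulting 7×21 matrix has rank 6, and its Smith normal form has invariant factors (1,1,1,1,1,1).

The boundary map ∂_2: C_2 → C_1 sends each 2-simplex [p,q,r] to [q,r] − [p,r] + [p,q]. For instance
  ∂DEJ = EJ − DJ + DE,
  ∂BDE = DE − BE + BD.
The resulting 21×14 matrix has rank 13, and its Smith normal form has invariant factors (1,1,1,1,1,1,1,1,1,1,1,1,1).

Now H_k = ker ∂_k / im ∂_{k+1}, so:

  H_0: rank C_0 − rank ∂_1 = 7 − 6 = 1, and the invariant factors of ∂_1 are all 1, so H_0 = Z.

H_0 ≅ Z.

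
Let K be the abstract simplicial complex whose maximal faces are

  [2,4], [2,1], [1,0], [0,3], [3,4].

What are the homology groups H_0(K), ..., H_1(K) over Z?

K has 5 vertices, 5 edges.
rank ∂_0 = 0, rank ∂_1 = 4 ⇒ b_0 = 5 − 0 − 4 = 1; all invariant factors of ∂_1 are 1 so no torsion. So H_0 = Z.
rank ∂_1 = 4, rank ∂_2 = 0 ⇒ b_1 = 5 − 4 − 0 = 1. So H_1 = Z.

H_0 = Z,  H_1 = Z.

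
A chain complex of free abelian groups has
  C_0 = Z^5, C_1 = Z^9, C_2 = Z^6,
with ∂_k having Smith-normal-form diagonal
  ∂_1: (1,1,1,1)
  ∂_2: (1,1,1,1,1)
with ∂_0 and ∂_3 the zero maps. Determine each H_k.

H_0 = Z,  H_1 = 0,  H_2 = Z.

H_0: b_0 = 5 − 0 − 4 = 1; torsion from ∂_1 factors > 1: none. So H_0 = Z.
H_1: b_1 = 9 − 4 − 5 = 0; torsion from ∂_2 factors > 1: none. So H_1 = 0.
H_2: b_2 = 6 − 5 − 0 = 1; torsion from ∂_3 factors > 1: none. So H_2 = Z.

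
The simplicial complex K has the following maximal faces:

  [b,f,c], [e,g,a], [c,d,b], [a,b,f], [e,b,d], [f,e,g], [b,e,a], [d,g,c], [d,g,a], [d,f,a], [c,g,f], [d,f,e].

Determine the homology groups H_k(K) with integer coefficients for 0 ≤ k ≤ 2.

H_0 ≅ Z,  H_1 ≅ Z/2,  H_2 = 0.

Fix the vertex order a < b < c < d < e < f < g and write every simplex with vertices in increasing order. Then dim K = 2 and the simplices of K are:

  0-simplices (7): a, b, c, d, e, f, g
  1-simplices (18): ab, ad, ae, af, ag, bc, bd, be, bf, cd, cf, cg, de, df, dg, ef, eg, fg
  2-simplices (12): abe, abf, adf, adg, aeg, bcd, bcf, bde, cdg, cfg, def, efg

Hence C_0 ≅ Z^7, C_1 ≅ Z^18, C_2 ≅ Z^12.

Boundary ∂_1: C_1 → C_0 maps an edge to its endpoints' difference, ∂[p,q] = q − p. For instance
  ∂cg = g − c.
This gives a 7×18 integer matrix of rank 6; reducing to Smith normal form yields diagonal entries (1,1,1,1,1,1).

Boundary ∂_2: C_2 → C_1 acts by ∂[p,q,r] = [q,r] − [p,r] + [p,q]. For instance
  ∂bcd = cd − bd + bc,
  ∂def = ef − df + de.
The resulting 18×12 matrix has rank 12, and its Smith normal form has invariant factors (1,1,1,1,1,1,1,1,1,1,1,2).

Now H_k = ker ∂_k / im ∂_{k+1}, so:

  H_0: rank C_0 − rank ∂_1 = 7 − 6 = 1, and the invariant factors of ∂_1 are all 1, so H_0 = Z.
  H_1: rank ker ∂_1 − rank ∂_2 = (18 − 6) − 12 = 0, and ∂_2 has invariant factor 2 > 1, so H_1 = Z/2.
  H_2: rank ker ∂_2 − rank ∂_3 = (12 − 12) − 0 = 0, and there is no ∂_3, so H_2 = 0.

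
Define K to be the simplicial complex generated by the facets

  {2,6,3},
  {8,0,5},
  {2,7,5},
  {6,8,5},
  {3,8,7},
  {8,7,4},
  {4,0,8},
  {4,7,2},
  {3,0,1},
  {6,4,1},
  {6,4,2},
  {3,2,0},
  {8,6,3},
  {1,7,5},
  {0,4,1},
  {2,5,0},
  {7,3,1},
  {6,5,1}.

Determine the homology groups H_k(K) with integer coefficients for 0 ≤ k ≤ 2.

H_0 = Z,  H_1 = Z^2,  H_2 = Z.

Take the total order 0 < 1 < 2 < 3 < 4 < 5 < 6 < 7 < 8 on the vertex set. Then K (dimension 2) consists of the simplices:

  0-simplices (9): [0], [1], [2], [3], [4], [5], [6], [7], [8]
  1-simplices (27): (27 of them)
  2-simplices (18): [0,1,3], [0,1,4], [0,2,3], [0,2,5], [0,4,8], [0,5,8], [1,3,7], [1,4,6], [1,5,6], [1,5,7], [2,3,6], [2,4,6], [2,4,7], [2,5,7], [3,6,8], [3,7,8], [4,7,8], [5,6,8]

so the chain groups are C_0 ≅ Z^9, C_1 ≅ Z^27, C_2 ≅ Z^18.

Boundary ∂_1: C_1 → C_0 sends each edge [p,q] (with p < q) to q − p. For instance
  ∂[3,6] = [6] − [3].
This gives a 9×27 integer matrix of rank 8; reducing to Smith normal form yields diagonal entries (1,1,1,1,1,1,1,1).

Boundary ∂_2: C_2 → C_1 maps a triangle to the signed sum of its edges. For instance
  ∂[0,1,3] = [1,3] − [0,3] + [0,1],
  ∂[3,6,8] = [6,8] − [3,8] + [3,6].
The resulting 27×18 matrix has rank 17, and its Smith normal form has invariant factors (1,1,1,1,1,1,1,1,1,1,1,1,1,1,1,1,1).

Reading off H_k = ker ∂_k / im ∂_{k+1}:

  H_0: rank C_0 − rank ∂_1 = 9 − 8 = 1, and the invariant factors of ∂_1 are all 1, so H_0 ≅ Z.
  H_1: rank ker ∂_1 − rank ∂_2 = (27 − 8) − 17 = 2, and the invariant factors of ∂_2 are all 1, so H_1 ≅ Z^2.
  H_2: rank ker ∂_2 − rank ∂_3 = (18 − 17) − 0 = 1, and there is no ∂_3, so H_2 ≅ Z.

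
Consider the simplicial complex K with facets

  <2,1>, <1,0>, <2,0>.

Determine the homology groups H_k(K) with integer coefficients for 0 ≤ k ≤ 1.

H_0 = Z,  H_1 = Z.

Take the total order 0 < 1 < 2 on the vertex set. Then K (dimension 1) consists of the simplices:

  0-simplices (3): [0], [1], [2]
  1-simplices (3): [0,1], [0,2], [1,2]

Hence C_0 ≅ Z^3, C_1 ≅ Z^3.

∂_1: C_1 → C_0 sends each edge [p,q] (with p < q) to q − p. For instance
  ∂[0,2] = [2] − [0].
This gives a 3×3 integer matrix of rank 2; reducing to Smith normal form yields diagonal entries (1,1).

From H_k ≅ ker(∂_k) / im(∂_{k+1}) we obtain:

  H_0: rank C_0 − rank ∂_1 = 3 − 2 = 1, and the invariant factors of ∂_1 are all 1, so H_0 = Z.
  H_1: rank ker ∂_1 − rank ∂_2 = (3 − 2) − 0 = 1, and there is no ∂_2, so H_1 = Z.

As a check, the Euler characteristic is 3 − 3 = 0, which agrees with 1 − 1 = 0.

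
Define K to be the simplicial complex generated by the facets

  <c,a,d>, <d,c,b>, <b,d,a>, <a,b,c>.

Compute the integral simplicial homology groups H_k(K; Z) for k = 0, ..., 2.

Fix the vertex order a < b < c < d and write every simplex with vertices in increasing order. Then dim K = 2 and the simplices of K are:

  0-simplices (4): a, b, c, d
  1-simplices (6): ab, ac, ad, bc, bd, cd
  2-simplices (4): abc, abd, acd, bcd

giving chain groups C_0 ≅ Z^4, C_1 ≅ Z^6, C_2 ≅ Z^4.

The boundary map ∂_1: C_1 → C_0 sends each edge [p,q] (with p < q) to q − p. For instance
  ∂bc = c − b.
The 4×6 boundary matrix has rank 3 and Smith normal form diag(1,1,1).

The boundary map ∂_2: C_2 → C_1 sends each 2-simplex [p,q,r] to [q,r] − [p,r] + [p,q]. For instance
  ∂abc = bc − ac + ab,
  ∂bcd = cd − bd + bc.
The resulting 6×4 matrix has rank 3, and its Smith normal form has invariant factors (1,1,1).

From H_k ≅ ker(∂_k) / im(∂_{k+1}) we obtain:

  H_0: rank C_0 − rank ∂_1 = 4 − 3 = 1, and the invariant factors of ∂_1 are all 1, so H_0 = Z.
  H_1: rank ker ∂_1 − rank ∂_2 = (6 − 3) − 3 = 0, and the invariant factors of ∂_2 are all 1, so H_1 = 0.
  H_2: rank ker ∂_2 − rank ∂_3 = (4 − 3) − 0 = 1, and there is no ∂_3, so H_2 = Z.

As a check, the Euler characteristic is 4 − 6 + 4 = 2, which agrees with 1 − 0 + 1 = 2.

H_0 = Z,  H_1 = 0,  H_2 = Z.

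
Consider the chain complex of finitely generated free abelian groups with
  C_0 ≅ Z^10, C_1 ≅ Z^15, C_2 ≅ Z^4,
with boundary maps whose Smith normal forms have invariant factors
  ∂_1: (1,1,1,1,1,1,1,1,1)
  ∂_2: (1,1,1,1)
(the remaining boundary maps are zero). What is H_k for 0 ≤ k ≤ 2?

H_0 ≅ Z,  H_1 ≅ Z^2,  H_2 = 0.

H_0: b_0 = 10 − 0 − 9 = 1; torsion from ∂_1 factors > 1: none. So H_0 ≅ Z.
H_1: b_1 = 15 − 9 − 4 = 2; torsion from ∂_2 factors > 1: none. So H_1 ≅ Z^2.
H_2: b_2 = 4 − 4 − 0 = 0; torsion from ∂_3 factors > 1: none. So H_2 ≅ 0.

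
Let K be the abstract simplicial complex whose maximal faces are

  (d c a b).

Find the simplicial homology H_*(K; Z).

Order the vertices as a < b < c < d. Listing each simplex with vertices in this order, K has dimension 3 with simplices:

  0-simplices (4): a, b, c, d
  1-simplices (6): ab, ac, ad, bc, bd, cd
  2-simplices (4): abc, abd, acd, bcd
  3-simplices (1): abcd

so the chain groups are C_0 ≅ Z^4, C_1 ≅ Z^6, C_2 ≅ Z^4, C_3 ≅ Z^1.

The boundary map ∂_1: C_1 → C_0 maps an edge to its endpoints' difference, ∂[p,q] = q − p. For instance
  ∂bc = c − b.
As a 4×6 matrix over Z this has rank 3, with invariant factors (1,1,1).

∂_2: C_2 → C_1 sends each 2-simplex [p,q,r] to [q,r] − [p,r] + [p,q]. For instance
  ∂acd = cd − ad + ac,
  ∂abc = bc − ac + ab.
The resulting 6×4 matrix has rank 3, and its Smith normal form has invariant factors (1,1,1).

The boundary map ∂_3: C_3 → C_2 sends each 3-simplex σ to the alternating sum Σ_i (−1)^i (σ with its i-th vertex removed). For instance
  ∂abcd = bcd − acd + abd − abc.
This gives a 4×1 integer matrix of rank 1; reducing to Smith normal form yields diagonal entries (1).

Now H_k = ker ∂_k / im ∂_{k+1}, so:

  H_0: rank C_0 − rank ∂_1 = 4 − 3 = 1, and the invariant factors of ∂_1 are all 1, so H_0 ≅ Z.
  H_1: rank ker ∂_1 − rank ∂_2 = (6 − 3) − 3 = 0, and the invariant factors of ∂_2 are all 1, so H_1 ≅ 0.
  H_2: rank ker ∂_2 − rank ∂_3 = (4 − 3) − 1 = 0, and the invariant factors of ∂_3 are all 1, so H_2 ≅ 0.
  H_3: rank ker ∂_3 − rank ∂_4 = (1 − 1) − 0 = 0, and there is no ∂_4, so H_3 ≅ 0.

As a check, the Euler characteristic is 4 − 6 + 4 − 1 = 1, which agrees with 1 − 0 + 0 − 0 = 1.
(K is a triangulation of the 3-simplex.)

H_0 ≅ Z,  H_1 = 0,  H_2 = 0,  H_3 = 0.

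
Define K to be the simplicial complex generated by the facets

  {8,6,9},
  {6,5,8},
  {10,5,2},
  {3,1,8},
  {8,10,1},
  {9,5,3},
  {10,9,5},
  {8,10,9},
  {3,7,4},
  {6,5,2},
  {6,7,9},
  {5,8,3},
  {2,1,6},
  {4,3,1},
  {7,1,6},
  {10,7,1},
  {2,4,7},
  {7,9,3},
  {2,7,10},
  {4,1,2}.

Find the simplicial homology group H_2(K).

We work with the vertex ordering 1 < 2 < 3 < 4 < 5 < 6 < 7 < 8 < 9 < 10. The simplices of K, each written with vertices in increasing order, are:

  0-simplices (10): [1], [2], [3], [4], [5], [6], [7], [8], [9], [10]
  1-simplices (30): (30 of them)
  2-simplices (20): (20 of them)

giving chain groups C_0 ≅ Z^10, C_1 ≅ Z^30, C_2 ≅ Z^20.

∂_1: C_1 → C_0 is given by ∂[p,q] = [q] − [p].
As a 10×30 matrix over Z this has rank 9, with invariant factors (1,1,1,1,1,1,1,1,1).

The boundary map ∂_2: C_2 → C_1 acts by ∂[p,q,r] = [q,r] − [p,r] + [p,q]. For instance
  ∂[1,8,10] = [8,10] − [1,10] + [1,8],
  ∂[2,4,7] = [4,7] − [2,7] + [2,4].
This gives a 30×20 integer matrix of rank 20; reducing to Smith normal form yields diagonal entries (1,1,1,1,1,1,1,1,1,1,1,1,1,1,1,1,1,1,1,2).

Reading off H_k = ker ∂_k / im ∂_{k+1}:

  H_2: rank ker ∂_2 − rank ∂_3 = (20 − 20) − 0 = 0, and there is no ∂_3, so H_2 = 0.

(K is a triangulation of the Klein bottle.)

H_2 ≅ 0.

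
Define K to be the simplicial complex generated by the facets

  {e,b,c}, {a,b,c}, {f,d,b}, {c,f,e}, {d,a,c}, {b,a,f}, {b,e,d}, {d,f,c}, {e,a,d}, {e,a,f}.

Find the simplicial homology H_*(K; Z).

H_0 = Z,  H_1 = Z_2,  H_2 = 0.

Take the total order a < b < c < d < e < f on the vertex set. Then K (dimension 2) consists of the simplices:

  0-simplices (6): a, b, c, d, e, f
  1-simplices (15): ab, ac, ad, ae, af, bc, bd, be, bf, cd, ce, cf, de, df, ef
  2-simplices (10): abc, abf, acd, ade, aef, bce, bde, bdf, cdf, cef

Hence C_0 ≅ Z^6, C_1 ≅ Z^15, C_2 ≅ Z^10.

∂_1: C_1 → C_0 is given by ∂[p,q] = [q] − [p].
The resulting 6×15 matrix has rank 5, and its Smith normal form has invariant factors (1,1,1,1,1).

The boundary map ∂_2: C_2 → C_1 acts by ∂[p,q,r] = [q,r] − [p,r] + [p,q]. For instance
  ∂aef = ef − af + ae,
  ∂ade = de − ae + ad.
As a 15×10 matrix over Z this has rank 10, with invariant factors (1,1,1,1,1,1,1,1,1,2).

Now H_k = ker ∂_k / im ∂_{k+1}, so:

  H_0: rank C_0 − rank ∂_1 = 6 − 5 = 1, and the invariant factors of ∂_1 are all 1, so H_0 ≅ Z.
  H_1: rank ker ∂_1 − rank ∂_2 = (15 − 5) − 10 = 0, and ∂_2 has invariant factor 2 > 1, so H_1 ≅ Z_2.
  H_2: rank ker ∂_2 − rank ∂_3 = (10 − 10) − 0 = 0, and there is no ∂_3, so H_2 ≅ 0.

As a check, the Euler characteristic is 6 − 15 + 10 = 1, which agrees with 1 − 0 + 0 = 1.
(K is a triangulation of the real projective plane RP^2.)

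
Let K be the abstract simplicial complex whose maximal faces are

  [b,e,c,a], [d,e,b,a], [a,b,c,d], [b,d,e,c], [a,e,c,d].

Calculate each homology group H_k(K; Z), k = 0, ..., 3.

H_0 = Z,  H_1 = 0,  H_2 = 0,  H_3 = Z.

Fix the vertex order a < b < c < d < e and write every simplex with vertices in increasing order. Then dim K = 3 and the simplices of K are:

  0-simplices (5): a, b, c, d, e
  1-simplices (10): ab, ac, ad, ae, bc, bd, be, cd, ce, de
  2-simplices (10): abc, abd, abe, acd, ace, ade, bcd, bce, bde, cde
  3-simplices (5): abcd, abce, abde, acde, bcde

so the chain groups are C_0 ≅ Z^5, C_1 ≅ Z^10, C_2 ≅ Z^10, C_3 ≅ Z^5.

The boundary map ∂_1: C_1 → C_0 sends each edge [p,q] (with p < q) to q − p. For instance
  ∂ac = c − a.
The 5×10 boundary matrix has rank 4 and Smith normal form diag(1,1,1,1).

Boundary ∂_2: C_2 → C_1 maps a triangle to the signed sum of its edges. For instance
  ∂ace = ce − ae + ac,
  ∂acd = cd − ad + ac.
As a 10×10 matrix over Z this has rank 6, with invariant factors (1,1,1,1,1,1).

The boundary map ∂_3: C_3 → C_2 sends each 3-simplex σ to the alternating sum Σ_i (−1)^i (σ with its i-th vertex removed). For instance
  ∂abde = bde − ade + abe − abd,
  ∂bcde = cde − bde + bce − bcd.
This gives a 10×5 integer matrix of rank 4; reducing to Smith normal form yields diagonal entries (1,1,1,1).

From H_k ≅ ker(∂_k) / im(∂_{k+1}) we obtain:

  H_0: rank C_0 − rank ∂_1 = 5 − 4 = 1, and the invariant factors of ∂_1 are all 1, so H_0 = Z.
  H_1: rank ker ∂_1 − rank ∂_2 = (10 − 4) − 6 = 0, and the invariant factors of ∂_2 are all 1, so H_1 = 0.
  H_2: rank ker ∂_2 − rank ∂_3 = (10 − 6) − 4 = 0, and the invariant factors of ∂_3 are all 1, so H_2 = 0.
  H_3: rank ker ∂_3 − rank ∂_4 = (5 − 4) − 0 = 1, and there is no ∂_4, so H_3 = Z.

As a check, the Euler characteristic is 5 − 10 + 10 − 5 = 0, which agrees with 1 − 0 + 0 − 1 = 0.
(K is a triangulation of the 3-sphere S^3.)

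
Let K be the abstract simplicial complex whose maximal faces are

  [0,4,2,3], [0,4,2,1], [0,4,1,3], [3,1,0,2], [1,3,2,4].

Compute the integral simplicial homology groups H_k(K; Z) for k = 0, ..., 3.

H_0 = Z,  H_1 = 0,  H_2 = 0,  H_3 = Z.

Order the vertices as 0 < 1 < 2 < 3 < 4. Listing each simplex with vertices in this order, K has dimension 3 with simplices:

  0-simplices (5): [0], [1], [2], [3], [4]
  1-simplices (10): [0,1], [0,2], [0,3], [0,4], [1,2], [1,3], [1,4], [2,3], [2,4], [3,4]
  2-simplices (10): [0,1,2], [0,1,3], [0,1,4], [0,2,3], [0,2,4], [0,3,4], [1,2,3], [1,2,4], [1,3,4], [2,3,4]
  3-simplices (5): [0,1,2,3], [0,1,2,4], [0,1,3,4], [0,2,3,4], [1,2,3,4]

Hence C_0 ≅ Z^5, C_1 ≅ Z^10, C_2 ≅ Z^10, C_3 ≅ Z^5.

The boundary map ∂_1: C_1 → C_0 is given by ∂[p,q] = [q] − [p]. For instance
  ∂[3,4] = [4] − [3].
As a 5×10 matrix over Z this has rank 4, with invariant factors (1,1,1,1).

Boundary ∂_2: C_2 → C_1 acts by ∂[p,q,r] = [q,r] − [p,r] + [p,q]. For instance
  ∂[0,2,3] = [2,3] − [0,3] + [0,2],
  ∂[0,3,4] = [3,4] − [0,4] + [0,3].
This gives a 10×10 integer matrix of rank 6; reducing to Smith normal form yields diagonal entries (1,1,1,1,1,1).

The boundary map ∂_3: C_3 → C_2 sends each 3-simplex σ to the alternating sum Σ_i (−1)^i (σ with its i-th vertex removed). For instance
  ∂[1,2,3,4] = [2,3,4] − [1,3,4] + [1,2,4] − [1,2,3],
  ∂[0,1,2,3] = [1,2,3] − [0,2,3] + [0,1,3] − [0,1,2].
As a 10×5 matrix over Z this has rank 4, with invariant factors (1,1,1,1).

From H_k ≅ ker(∂_k) / im(∂_{k+1}) we obtain:

  H_0: rank C_0 − rank ∂_1 = 5 − 4 = 1, and the invariant factors of ∂_1 are all 1, so H_0 = Z.
  H_1: rank ker ∂_1 − rank ∂_2 = (10 − 4) − 6 = 0, and the invariant factors of ∂_2 are all 1, so H_1 = 0.
  H_2: rank ker ∂_2 − rank ∂_3 = (10 − 6) − 4 = 0, and the invariant factors of ∂_3 are all 1, so H_2 = 0.
  H_3: rank ker ∂_3 − rank ∂_4 = (5 − 4) − 0 = 1, and there is no ∂_4, so H_3 = Z.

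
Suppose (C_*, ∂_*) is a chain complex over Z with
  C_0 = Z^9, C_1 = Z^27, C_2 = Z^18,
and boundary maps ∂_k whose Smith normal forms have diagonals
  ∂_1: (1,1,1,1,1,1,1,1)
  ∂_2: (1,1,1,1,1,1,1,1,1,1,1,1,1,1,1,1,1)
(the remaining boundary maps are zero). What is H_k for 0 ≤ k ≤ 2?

H_0 ≅ Z,  H_1 ≅ Z^2,  H_2 ≅ Z.

H_0: b_0 = 9 − 0 − 8 = 1; torsion from ∂_1 factors > 1: none. So H_0 ≅ Z.
H_1: b_1 = 27 − 8 − 17 = 2; torsion from ∂_2 factors > 1: none. So H_1 ≅ Z^2.
H_2: b_2 = 18 − 17 − 0 = 1; torsion from ∂_3 factors > 1: none. So H_2 ≅ Z.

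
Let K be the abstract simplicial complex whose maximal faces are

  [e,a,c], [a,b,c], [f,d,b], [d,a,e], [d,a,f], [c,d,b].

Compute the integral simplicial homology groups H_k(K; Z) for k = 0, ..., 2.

Fix the vertex order a < b < c < d < e < f and write every simplex with vertices in increasing order. Then dim K = 2 and the simplices of K are:

  0-simplices (6): a, b, c, d, e, f
  1-simplices (12): ab, ac, ad, ae, af, bc, bd, bf, cd, ce, de, df
  2-simplices (6): abc, ace, ade, adf, bcd, bdf

so the chain groups are C_0 ≅ Z^6, C_1 ≅ Z^12, C_2 ≅ Z^6.

Boundary ∂_1: C_1 → C_0 sends each edge [p,q] (with p < q) to q − p. For instance
  ∂ab = b − a.
The 6×12 boundary matrix has rank 5 and Smith normal form diag(1,1,1,1,1).

∂_2: C_2 → C_1 sends each 2-simplex [p,q,r] to [q,r] − [p,r] + [p,q]. For instance
  ∂abc = bc − ac + ab,
  ∂bdf = df − bf + bd.
The resulting 12×6 matrix has rank 6, and its Smith normal form has invariant factors (1,1,1,1,1,1).

From H_k ≅ ker(∂_k) / im(∂_{k+1}) we obtain:

  H_0: rank C_0 − rank ∂_1 = 6 − 5 = 1, and the invariant factors of ∂_1 are all 1, so H_0 ≅ Z.
  H_1: rank ker ∂_1 − rank ∂_2 = (12 − 5) − 6 = 1, and the invariant factors of ∂_2 are all 1, so H_1 ≅ Z.
  H_2: rank ker ∂_2 − rank ∂_3 = (6 − 6) − 0 = 0, and there is no ∂_3, so H_2 ≅ 0.

H_0 = Z,  H_1 = Z,  H_2 = 0.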